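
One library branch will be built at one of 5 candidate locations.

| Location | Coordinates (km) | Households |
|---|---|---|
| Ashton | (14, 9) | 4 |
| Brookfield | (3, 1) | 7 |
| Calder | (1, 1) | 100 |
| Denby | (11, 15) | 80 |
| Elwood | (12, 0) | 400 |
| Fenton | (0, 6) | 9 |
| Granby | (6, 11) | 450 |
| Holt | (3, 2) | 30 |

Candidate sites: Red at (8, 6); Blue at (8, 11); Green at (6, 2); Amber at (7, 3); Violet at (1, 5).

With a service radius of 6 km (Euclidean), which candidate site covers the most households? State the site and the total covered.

Coverage radius r = 6 km; a point is covered iff (Δx)²+(Δy)² ≤ 6² = 36.
  Red (8, 6): covers {Granby} → 450
  Blue (8, 11): covers {Denby, Granby} → 530
  Green (6, 2): covers {Brookfield, Calder, Holt} → 137
  Amber (7, 3): covers {Brookfield, Elwood, Holt} → 437
  Violet (1, 5): covers {Brookfield, Calder, Fenton, Holt} → 146
Maximum coverage at Blue: 530 households.

Blue, covering 530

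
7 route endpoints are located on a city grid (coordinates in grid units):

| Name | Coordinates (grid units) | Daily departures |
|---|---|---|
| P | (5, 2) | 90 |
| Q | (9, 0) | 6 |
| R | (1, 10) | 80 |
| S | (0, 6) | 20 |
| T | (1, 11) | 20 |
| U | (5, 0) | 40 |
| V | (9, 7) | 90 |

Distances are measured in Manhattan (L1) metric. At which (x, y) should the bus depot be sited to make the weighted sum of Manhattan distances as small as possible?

Manhattan distance separates: Σwᵢ(|x−xᵢ|+|y−yᵢ|) = Σwᵢ|x−xᵢ| + Σwᵢ|y−yᵢ|, so x and y are optimised independently as 1-D weighted medians.
Total weight W = 346; half = 173.
x-coordinate, sorted with cumulative weight:
  x=0 (S, w=20) cum 20
  x=1 (R, w=80) cum 100
  x=1 (T, w=20) cum 120
  x=5 (P, w=90) cum 210  ← median
  x=5 (U, w=40) cum 250
  x=9 (Q, w=6) cum 256
  x=9 (V, w=90) cum 346
⇒ x* = 5
y-coordinate, sorted with cumulative weight:
  y=0 (Q, w=6) cum 6
  y=0 (U, w=40) cum 46
  y=2 (P, w=90) cum 136
  y=6 (S, w=20) cum 156
  y=7 (V, w=90) cum 246  ← median
  y=10 (R, w=80) cum 326
  y=11 (T, w=20) cum 346
⇒ y* = 7

(5, 7)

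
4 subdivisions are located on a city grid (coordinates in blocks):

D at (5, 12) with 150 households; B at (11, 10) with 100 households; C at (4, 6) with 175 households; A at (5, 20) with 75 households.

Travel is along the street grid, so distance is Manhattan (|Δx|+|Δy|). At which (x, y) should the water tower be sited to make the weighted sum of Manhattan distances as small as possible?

(5, 10)

Manhattan distance separates: Σwᵢ(|x−xᵢ|+|y−yᵢ|) = Σwᵢ|x−xᵢ| + Σwᵢ|y−yᵢ|, so x and y are optimised independently as 1-D weighted medians.
Total weight W = 500; half = 250.
x-coordinate, sorted with cumulative weight:
  x=4 (C, w=175) cum 175
  x=5 (D, w=150) cum 325  ← median
  x=5 (A, w=75) cum 400
  x=11 (B, w=100) cum 500
⇒ x* = 5
y-coordinate, sorted with cumulative weight:
  y=6 (C, w=175) cum 175
  y=10 (B, w=100) cum 275  ← median
  y=12 (D, w=150) cum 425
  y=20 (A, w=75) cum 500
⇒ y* = 10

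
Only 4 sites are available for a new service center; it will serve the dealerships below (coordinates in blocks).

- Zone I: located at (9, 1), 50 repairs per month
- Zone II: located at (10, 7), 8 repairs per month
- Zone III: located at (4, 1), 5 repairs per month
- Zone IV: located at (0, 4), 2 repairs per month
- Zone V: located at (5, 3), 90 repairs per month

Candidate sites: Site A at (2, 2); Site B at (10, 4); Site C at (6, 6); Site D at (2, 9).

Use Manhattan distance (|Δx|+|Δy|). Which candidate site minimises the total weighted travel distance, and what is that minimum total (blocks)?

Total weighted distance at each candidate:
  Site A (2, 2): total = 887
  Site B (10, 4): total = 829
  Site C (6, 6): total = 851
  Site D (2, 9): total = 1704
Minimum is at Site B with total 829 blocks.

Site B, total 829 blocks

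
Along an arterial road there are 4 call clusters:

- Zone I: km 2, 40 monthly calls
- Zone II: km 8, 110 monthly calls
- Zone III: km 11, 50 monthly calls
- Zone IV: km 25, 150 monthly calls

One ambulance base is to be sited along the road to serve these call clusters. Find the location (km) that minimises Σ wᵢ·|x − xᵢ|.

For a sum of weighted absolute distances on a line, the optimum is the weighted median (not the mean). Total weight W = 350; half-weight = 175.
Sort by position and accumulate weight:
  km 2 (Zone I, w=40) → cum 40
  km 8 (Zone II, w=110) → cum 150
  km 11 (Zone III, w=50) → cum 200  ≥ 175 → median here
  km 25 (Zone IV, w=150) → cum 350
Optimal location: km 11.

x = 11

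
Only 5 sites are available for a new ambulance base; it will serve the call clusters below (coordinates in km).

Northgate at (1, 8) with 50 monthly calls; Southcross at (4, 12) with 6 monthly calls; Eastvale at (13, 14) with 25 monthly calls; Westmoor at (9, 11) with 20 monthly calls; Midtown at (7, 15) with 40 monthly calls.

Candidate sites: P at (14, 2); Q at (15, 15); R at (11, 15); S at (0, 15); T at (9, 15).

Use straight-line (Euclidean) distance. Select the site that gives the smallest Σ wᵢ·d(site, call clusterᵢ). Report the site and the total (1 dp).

T, total 829.6 km

Total weighted distance at each candidate:
  P (14, 2): total = 1898.3
  Q (15, 15): total = 1371.2
  R (11, 15): total = 961.4
  S (0, 15): total = 1186.5
  T (9, 15): total = 829.6
Minimum is at T with total 829.6 km.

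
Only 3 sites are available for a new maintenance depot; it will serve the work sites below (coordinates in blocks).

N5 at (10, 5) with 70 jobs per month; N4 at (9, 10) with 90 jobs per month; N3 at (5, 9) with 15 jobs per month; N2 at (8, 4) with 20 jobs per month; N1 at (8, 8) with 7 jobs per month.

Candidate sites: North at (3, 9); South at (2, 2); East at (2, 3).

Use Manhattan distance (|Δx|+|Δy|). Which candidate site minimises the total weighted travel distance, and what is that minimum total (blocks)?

Total weighted distance at each candidate:
  North (3, 9): total = 1672
  South (2, 2): total = 2514
  East (2, 3): total = 2312
Minimum is at North with total 1672 blocks.

North, total 1672 blocks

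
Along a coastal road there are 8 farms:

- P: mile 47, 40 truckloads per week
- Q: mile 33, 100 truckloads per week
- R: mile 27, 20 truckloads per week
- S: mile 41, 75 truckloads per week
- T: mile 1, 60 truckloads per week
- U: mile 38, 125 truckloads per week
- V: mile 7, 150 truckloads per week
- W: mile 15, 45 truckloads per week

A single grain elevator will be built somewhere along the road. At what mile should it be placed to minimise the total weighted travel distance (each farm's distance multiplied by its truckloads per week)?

For a sum of weighted absolute distances on a line, the optimum is the weighted median (not the mean). Total weight W = 615; half-weight = 307.5.
Sort by position and accumulate weight:
  mile 1 (T, w=60) → cum 60
  mile 7 (V, w=150) → cum 210
  mile 15 (W, w=45) → cum 255
  mile 27 (R, w=20) → cum 275
  mile 33 (Q, w=100) → cum 375  ≥ 307.5 → median here
  mile 38 (U, w=125) → cum 500
  mile 41 (S, w=75) → cum 575
  mile 47 (P, w=40) → cum 615
Optimal location: mile 33.

x = 33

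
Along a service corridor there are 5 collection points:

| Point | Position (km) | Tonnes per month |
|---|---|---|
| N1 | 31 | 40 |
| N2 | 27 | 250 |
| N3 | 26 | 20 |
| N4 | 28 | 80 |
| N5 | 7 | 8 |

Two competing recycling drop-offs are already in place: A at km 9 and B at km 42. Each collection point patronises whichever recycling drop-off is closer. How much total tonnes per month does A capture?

The indifferent point is the midpoint (9+42)/2 = 25.5; collection points left of it (closer to A at 9) go to A, those right go to B.
  N5 at 7 (w=8) → A
  N3 at 26 (w=20) → B
  N2 at 27 (w=250) → B
  N4 at 28 (w=80) → B
  N1 at 31 (w=40) → B
A captures 8; B captures 390.

8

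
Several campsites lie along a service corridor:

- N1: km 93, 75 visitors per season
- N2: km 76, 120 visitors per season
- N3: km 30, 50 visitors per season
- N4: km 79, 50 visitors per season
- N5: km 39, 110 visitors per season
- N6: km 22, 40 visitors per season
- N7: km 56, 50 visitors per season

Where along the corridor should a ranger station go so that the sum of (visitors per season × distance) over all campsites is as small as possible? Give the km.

For a sum of weighted absolute distances on a line, the optimum is the weighted median (not the mean). Total weight W = 495; half-weight = 247.5.
Sort by position and accumulate weight:
  km 22 (N6, w=40) → cum 40
  km 30 (N3, w=50) → cum 90
  km 39 (N5, w=110) → cum 200
  km 56 (N7, w=50) → cum 250  ≥ 247.5 → median here
  km 76 (N2, w=120) → cum 370
  km 79 (N4, w=50) → cum 420
  km 93 (N1, w=75) → cum 495
Optimal location: km 56.

x = 56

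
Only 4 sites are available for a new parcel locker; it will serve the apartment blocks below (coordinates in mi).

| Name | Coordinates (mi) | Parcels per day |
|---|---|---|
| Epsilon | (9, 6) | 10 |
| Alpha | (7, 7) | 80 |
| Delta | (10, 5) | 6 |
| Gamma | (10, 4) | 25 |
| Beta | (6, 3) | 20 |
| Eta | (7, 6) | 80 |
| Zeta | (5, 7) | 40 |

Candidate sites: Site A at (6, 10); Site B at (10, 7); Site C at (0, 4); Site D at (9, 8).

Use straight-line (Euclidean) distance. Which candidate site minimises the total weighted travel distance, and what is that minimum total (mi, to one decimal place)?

Site D, total 828.8 mi

Total weighted distance at each candidate:
  Site A (6, 10): total = 1118.0
  Site B (10, 7): total = 907.3
  Site C (0, 4): total = 1949.1
  Site D (9, 8): total = 828.8
Minimum is at Site D with total 828.8 mi.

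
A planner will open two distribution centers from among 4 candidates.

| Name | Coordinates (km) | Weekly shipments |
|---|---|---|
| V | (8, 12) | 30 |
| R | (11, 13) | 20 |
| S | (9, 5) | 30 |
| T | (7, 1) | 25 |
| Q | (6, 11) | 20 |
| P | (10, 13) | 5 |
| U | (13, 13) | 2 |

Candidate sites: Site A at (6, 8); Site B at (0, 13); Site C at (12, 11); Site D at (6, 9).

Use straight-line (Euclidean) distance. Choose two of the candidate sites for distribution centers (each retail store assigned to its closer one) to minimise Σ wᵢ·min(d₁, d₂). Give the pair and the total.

{Site A, Site C}, total 551.1

Evaluate every pair (each demand assigned to the nearer of the two):
  {Site A, Site C}: total = 551.1
  {Site C, Site D}: total = 563.1
  {Site A, Site D}: total = 624.7
  {Site B, Site D}: total = 672.2
  {Site A, Site B}: total = 688.9
  {Site B, Site C}: total = 787.8
Best pair: {Site A, Site C} with total 551.1.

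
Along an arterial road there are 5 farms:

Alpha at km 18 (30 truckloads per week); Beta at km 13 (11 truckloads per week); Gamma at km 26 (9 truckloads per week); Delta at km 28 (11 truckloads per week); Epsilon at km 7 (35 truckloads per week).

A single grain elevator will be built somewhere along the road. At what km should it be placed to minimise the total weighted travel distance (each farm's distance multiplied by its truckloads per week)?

x = 18

For a sum of weighted absolute distances on a line, the optimum is the weighted median (not the mean). Total weight W = 96; half-weight = 48.
Sort by position and accumulate weight:
  km 7 (Epsilon, w=35) → cum 35
  km 13 (Beta, w=11) → cum 46
  km 18 (Alpha, w=30) → cum 76  ≥ 48 → median here
  km 26 (Gamma, w=9) → cum 85
  km 28 (Delta, w=11) → cum 96
Optimal location: km 18.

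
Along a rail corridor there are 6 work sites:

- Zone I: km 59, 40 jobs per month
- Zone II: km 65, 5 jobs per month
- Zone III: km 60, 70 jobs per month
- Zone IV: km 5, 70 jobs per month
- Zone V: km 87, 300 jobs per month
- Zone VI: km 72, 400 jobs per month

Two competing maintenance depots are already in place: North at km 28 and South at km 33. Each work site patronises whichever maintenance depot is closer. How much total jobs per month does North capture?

The indifferent point is the midpoint (28+33)/2 = 30.5; work sites left of it (closer to North at 28) go to North, those right go to South.
  Zone IV at 5 (w=70) → North
  Zone I at 59 (w=40) → South
  Zone III at 60 (w=70) → South
  Zone II at 65 (w=5) → South
  Zone VI at 72 (w=400) → South
  Zone V at 87 (w=300) → South
North captures 70; South captures 815.

70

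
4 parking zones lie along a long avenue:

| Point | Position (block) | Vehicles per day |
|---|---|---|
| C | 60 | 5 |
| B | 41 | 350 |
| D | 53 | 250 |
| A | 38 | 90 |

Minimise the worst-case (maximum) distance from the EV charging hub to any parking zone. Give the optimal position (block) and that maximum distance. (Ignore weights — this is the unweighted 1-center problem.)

The 1-center on a line is the midpoint of the two extreme points: leftmost at 38, rightmost at 60.
Optimal location = (38 + 60)/2 = 49; maximum distance = (60 − 38)/2 = 11.

location 49, max distance 11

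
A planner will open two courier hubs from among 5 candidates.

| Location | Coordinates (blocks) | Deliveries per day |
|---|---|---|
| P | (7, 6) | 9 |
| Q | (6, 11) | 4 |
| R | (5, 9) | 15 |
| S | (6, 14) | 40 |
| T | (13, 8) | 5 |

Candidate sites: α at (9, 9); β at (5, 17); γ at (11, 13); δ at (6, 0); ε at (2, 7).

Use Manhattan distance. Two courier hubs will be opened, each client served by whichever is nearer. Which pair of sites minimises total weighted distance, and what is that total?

{α, β}, total 310

Evaluate every pair (each demand assigned to the nearer of the two):
  {α, β}: total = 310
  {β, ε}: total = 377
  {α, γ}: total = 390
  {γ, ε}: total = 432
  {β, γ}: total = 442
  {β, δ}: total = 446
  {α, δ}: total = 470
  {α, ε}: total = 470
  {γ, δ}: total = 516
  {δ, ε}: total = 661
Best pair: {α, β} with total 310.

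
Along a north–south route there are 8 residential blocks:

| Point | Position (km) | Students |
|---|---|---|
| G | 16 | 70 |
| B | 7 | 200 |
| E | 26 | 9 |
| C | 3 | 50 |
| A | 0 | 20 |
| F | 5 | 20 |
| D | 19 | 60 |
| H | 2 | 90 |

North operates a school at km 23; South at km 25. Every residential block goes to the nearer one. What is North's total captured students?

510

The indifferent point is the midpoint (23+25)/2 = 24; residential blocks left of it (closer to North at 23) go to North, those right go to South.
  A at 0 (w=20) → North
  H at 2 (w=90) → North
  C at 3 (w=50) → North
  F at 5 (w=20) → North
  B at 7 (w=200) → North
  G at 16 (w=70) → North
  D at 19 (w=60) → North
  E at 26 (w=9) → South
North captures 510; South captures 9.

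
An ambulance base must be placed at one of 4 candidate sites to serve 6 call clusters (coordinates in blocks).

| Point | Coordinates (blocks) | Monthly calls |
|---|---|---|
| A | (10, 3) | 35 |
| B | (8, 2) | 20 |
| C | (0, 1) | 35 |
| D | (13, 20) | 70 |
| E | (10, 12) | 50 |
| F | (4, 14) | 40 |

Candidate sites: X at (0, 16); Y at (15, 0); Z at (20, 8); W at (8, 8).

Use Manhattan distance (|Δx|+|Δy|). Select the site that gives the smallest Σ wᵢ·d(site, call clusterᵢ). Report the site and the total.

W, total 2780 blocks

Total weighted distance at each candidate:
  X (0, 16): total = 3900
  Y (15, 0): total = 4410
  Z (20, 8): total = 4740
  W (8, 8): total = 2780
Minimum is at W with total 2780 blocks.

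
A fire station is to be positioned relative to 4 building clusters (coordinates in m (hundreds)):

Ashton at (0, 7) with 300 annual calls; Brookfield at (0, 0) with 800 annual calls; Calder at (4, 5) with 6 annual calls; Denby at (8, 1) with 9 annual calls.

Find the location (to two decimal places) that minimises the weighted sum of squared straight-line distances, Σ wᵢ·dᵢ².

The minimiser of Σwᵢ‖p−pᵢ‖² is the weighted centroid p* = (Σwᵢpᵢ)/(Σwᵢ).
Σwᵢ = 1115.
Σwᵢxᵢ = 300·0 + 800·0 + 6·4 + 9·8 = 96.
Σwᵢyᵢ = 300·7 + 800·0 + 6·5 + 9·1 = 2139.
x* = 96/1115 = 0.09, y* = 2139/1115 = 1.92.

(0.09, 1.92)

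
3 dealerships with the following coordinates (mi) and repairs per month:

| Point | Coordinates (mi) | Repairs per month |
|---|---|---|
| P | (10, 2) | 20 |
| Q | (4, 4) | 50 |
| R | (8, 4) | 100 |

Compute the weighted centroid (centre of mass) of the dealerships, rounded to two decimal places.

The minimiser of Σwᵢ‖p−pᵢ‖² is the weighted centroid p* = (Σwᵢpᵢ)/(Σwᵢ).
Σwᵢ = 170.
Σwᵢxᵢ = 20·10 + 50·4 + 100·8 = 1200.
Σwᵢyᵢ = 20·2 + 50·4 + 100·4 = 640.
x* = 1200/170 = 7.06, y* = 640/170 = 3.76.

(7.06, 3.76)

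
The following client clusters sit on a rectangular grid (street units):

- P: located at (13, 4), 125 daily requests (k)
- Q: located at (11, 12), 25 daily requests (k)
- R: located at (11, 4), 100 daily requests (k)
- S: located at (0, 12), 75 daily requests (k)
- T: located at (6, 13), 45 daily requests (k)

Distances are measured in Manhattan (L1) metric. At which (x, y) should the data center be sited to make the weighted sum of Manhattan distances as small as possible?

(11, 4)

Manhattan distance separates: Σwᵢ(|x−xᵢ|+|y−yᵢ|) = Σwᵢ|x−xᵢ| + Σwᵢ|y−yᵢ|, so x and y are optimised independently as 1-D weighted medians.
Total weight W = 370; half = 185.
x-coordinate, sorted with cumulative weight:
  x=0 (S, w=75) cum 75
  x=6 (T, w=45) cum 120
  x=11 (Q, w=25) cum 145
  x=11 (R, w=100) cum 245  ← median
  x=13 (P, w=125) cum 370
⇒ x* = 11
y-coordinate, sorted with cumulative weight:
  y=4 (P, w=125) cum 125
  y=4 (R, w=100) cum 225  ← median
  y=12 (Q, w=25) cum 250
  y=12 (S, w=75) cum 325
  y=13 (T, w=45) cum 370
⇒ y* = 4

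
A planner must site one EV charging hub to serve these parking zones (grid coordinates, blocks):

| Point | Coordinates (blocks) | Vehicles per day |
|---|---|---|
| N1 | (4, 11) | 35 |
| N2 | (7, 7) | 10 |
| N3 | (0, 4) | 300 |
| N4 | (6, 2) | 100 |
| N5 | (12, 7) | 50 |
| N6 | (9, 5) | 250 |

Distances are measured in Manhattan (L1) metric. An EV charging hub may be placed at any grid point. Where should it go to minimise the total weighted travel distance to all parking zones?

(6, 4)

Manhattan distance separates: Σwᵢ(|x−xᵢ|+|y−yᵢ|) = Σwᵢ|x−xᵢ| + Σwᵢ|y−yᵢ|, so x and y are optimised independently as 1-D weighted medians.
Total weight W = 745; half = 372.5.
x-coordinate, sorted with cumulative weight:
  x=0 (N3, w=300) cum 300
  x=4 (N1, w=35) cum 335
  x=6 (N4, w=100) cum 435  ← median
  x=7 (N2, w=10) cum 445
  x=9 (N6, w=250) cum 695
  x=12 (N5, w=50) cum 745
⇒ x* = 6
y-coordinate, sorted with cumulative weight:
  y=2 (N4, w=100) cum 100
  y=4 (N3, w=300) cum 400  ← median
  y=5 (N6, w=250) cum 650
  y=7 (N2, w=10) cum 660
  y=7 (N5, w=50) cum 710
  y=11 (N1, w=35) cum 745
⇒ y* = 4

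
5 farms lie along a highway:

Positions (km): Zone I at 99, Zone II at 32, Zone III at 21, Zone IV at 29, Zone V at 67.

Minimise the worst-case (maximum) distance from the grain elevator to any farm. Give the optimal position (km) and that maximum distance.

The 1-center on a line is the midpoint of the two extreme points: leftmost at 21, rightmost at 99.
Optimal location = (21 + 99)/2 = 60; maximum distance = (99 − 21)/2 = 39.

location 60, max distance 39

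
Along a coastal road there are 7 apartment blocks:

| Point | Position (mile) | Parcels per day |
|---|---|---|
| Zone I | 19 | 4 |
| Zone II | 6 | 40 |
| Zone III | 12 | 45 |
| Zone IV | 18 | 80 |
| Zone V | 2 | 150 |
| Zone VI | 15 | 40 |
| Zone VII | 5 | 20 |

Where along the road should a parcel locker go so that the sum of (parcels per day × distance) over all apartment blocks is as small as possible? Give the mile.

x = 6

For a sum of weighted absolute distances on a line, the optimum is the weighted median (not the mean). Total weight W = 379; half-weight = 189.5.
Sort by position and accumulate weight:
  mile 2 (Zone V, w=150) → cum 150
  mile 5 (Zone VII, w=20) → cum 170
  mile 6 (Zone II, w=40) → cum 210  ≥ 189.5 → median here
  mile 12 (Zone III, w=45) → cum 255
  mile 15 (Zone VI, w=40) → cum 295
  mile 18 (Zone IV, w=80) → cum 375
  mile 19 (Zone I, w=4) → cum 379
Optimal location: mile 6.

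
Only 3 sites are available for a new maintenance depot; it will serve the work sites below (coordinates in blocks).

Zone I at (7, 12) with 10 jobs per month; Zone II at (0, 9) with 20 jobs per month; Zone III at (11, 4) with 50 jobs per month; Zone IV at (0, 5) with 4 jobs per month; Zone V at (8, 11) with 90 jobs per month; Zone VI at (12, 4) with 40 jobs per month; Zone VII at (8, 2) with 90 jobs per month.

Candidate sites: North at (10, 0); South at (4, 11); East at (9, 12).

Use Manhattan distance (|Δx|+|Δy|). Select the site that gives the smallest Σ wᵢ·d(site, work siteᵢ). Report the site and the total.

East, total 2434 blocks

Total weighted distance at each candidate:
  North (10, 0): total = 2610
  South (4, 11): total = 3030
  East (9, 12): total = 2434
Minimum is at East with total 2434 blocks.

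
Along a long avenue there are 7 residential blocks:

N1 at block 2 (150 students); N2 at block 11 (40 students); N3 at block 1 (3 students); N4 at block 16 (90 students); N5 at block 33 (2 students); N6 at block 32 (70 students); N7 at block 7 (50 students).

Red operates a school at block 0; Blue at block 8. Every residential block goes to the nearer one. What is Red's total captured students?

The indifferent point is the midpoint (0+8)/2 = 4; residential blocks left of it (closer to Red at 0) go to Red, those right go to Blue.
  N3 at 1 (w=3) → Red
  N1 at 2 (w=150) → Red
  N7 at 7 (w=50) → Blue
  N2 at 11 (w=40) → Blue
  N4 at 16 (w=90) → Blue
  N6 at 32 (w=70) → Blue
  N5 at 33 (w=2) → Blue
Red captures 153; Blue captures 252.

153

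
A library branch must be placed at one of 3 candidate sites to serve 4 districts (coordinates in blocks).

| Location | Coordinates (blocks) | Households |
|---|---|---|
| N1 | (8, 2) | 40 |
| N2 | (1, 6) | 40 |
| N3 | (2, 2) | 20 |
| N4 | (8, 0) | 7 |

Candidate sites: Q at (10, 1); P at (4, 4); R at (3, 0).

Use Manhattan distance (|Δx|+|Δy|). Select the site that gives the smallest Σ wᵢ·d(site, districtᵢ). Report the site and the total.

Total weighted distance at each candidate:
  Q (10, 1): total = 881
  P (4, 4): total = 576
  R (3, 0): total = 695
Minimum is at P with total 576 blocks.

P, total 576 blocks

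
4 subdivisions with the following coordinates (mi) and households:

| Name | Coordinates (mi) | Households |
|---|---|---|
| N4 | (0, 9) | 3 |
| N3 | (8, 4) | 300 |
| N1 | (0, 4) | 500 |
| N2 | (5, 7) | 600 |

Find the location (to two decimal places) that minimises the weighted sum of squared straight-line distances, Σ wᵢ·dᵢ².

(3.85, 5.29)

The minimiser of Σwᵢ‖p−pᵢ‖² is the weighted centroid p* = (Σwᵢpᵢ)/(Σwᵢ).
Σwᵢ = 1403.
Σwᵢxᵢ = 3·0 + 300·8 + 500·0 + 600·5 = 5400.
Σwᵢyᵢ = 3·9 + 300·4 + 500·4 + 600·7 = 7427.
x* = 5400/1403 = 3.85, y* = 7427/1403 = 5.29.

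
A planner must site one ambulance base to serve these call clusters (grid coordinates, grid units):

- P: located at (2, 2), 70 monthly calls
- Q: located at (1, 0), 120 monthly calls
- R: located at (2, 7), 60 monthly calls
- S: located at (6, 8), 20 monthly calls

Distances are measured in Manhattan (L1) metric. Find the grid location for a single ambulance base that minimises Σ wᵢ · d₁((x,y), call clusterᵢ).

Manhattan distance separates: Σwᵢ(|x−xᵢ|+|y−yᵢ|) = Σwᵢ|x−xᵢ| + Σwᵢ|y−yᵢ|, so x and y are optimised independently as 1-D weighted medians.
Total weight W = 270; half = 135.
x-coordinate, sorted with cumulative weight:
  x=1 (Q, w=120) cum 120
  x=2 (P, w=70) cum 190  ← median
  x=2 (R, w=60) cum 250
  x=6 (S, w=20) cum 270
⇒ x* = 2
y-coordinate, sorted with cumulative weight:
  y=0 (Q, w=120) cum 120
  y=2 (P, w=70) cum 190  ← median
  y=7 (R, w=60) cum 250
  y=8 (S, w=20) cum 270
⇒ y* = 2

(2, 2)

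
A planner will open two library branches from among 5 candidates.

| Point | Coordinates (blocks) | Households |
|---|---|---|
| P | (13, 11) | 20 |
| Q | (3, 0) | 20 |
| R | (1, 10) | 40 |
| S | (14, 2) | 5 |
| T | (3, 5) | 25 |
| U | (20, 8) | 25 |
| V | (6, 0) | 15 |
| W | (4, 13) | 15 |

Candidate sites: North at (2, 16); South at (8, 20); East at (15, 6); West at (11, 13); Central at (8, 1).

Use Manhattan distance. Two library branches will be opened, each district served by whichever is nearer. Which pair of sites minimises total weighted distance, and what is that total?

{West, Central}, total 1480

Evaluate every pair (each demand assigned to the nearer of the two):
  {West, Central}: total = 1480
  {North, Central}: total = 1555
  {North, East}: total = 1560
  {East, Central}: total = 1610
  {North, West}: total = 1765
  {East, West}: total = 1815
  {South, Central}: total = 1985
  {South, East}: total = 2095
  {South, West}: total = 2215
  {North, South}: total = 2295
Best pair: {West, Central} with total 1480.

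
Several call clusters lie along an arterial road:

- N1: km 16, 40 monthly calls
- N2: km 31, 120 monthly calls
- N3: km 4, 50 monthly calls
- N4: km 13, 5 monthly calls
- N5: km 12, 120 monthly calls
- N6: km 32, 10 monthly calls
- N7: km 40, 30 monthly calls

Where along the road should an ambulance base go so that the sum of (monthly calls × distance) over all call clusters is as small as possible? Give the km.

x = 16

For a sum of weighted absolute distances on a line, the optimum is the weighted median (not the mean). Total weight W = 375; half-weight = 187.5.
Sort by position and accumulate weight:
  km 4 (N3, w=50) → cum 50
  km 12 (N5, w=120) → cum 170
  km 13 (N4, w=5) → cum 175
  km 16 (N1, w=40) → cum 215  ≥ 187.5 → median here
  km 31 (N2, w=120) → cum 335
  km 32 (N6, w=10) → cum 345
  km 40 (N7, w=30) → cum 375
Optimal location: km 16.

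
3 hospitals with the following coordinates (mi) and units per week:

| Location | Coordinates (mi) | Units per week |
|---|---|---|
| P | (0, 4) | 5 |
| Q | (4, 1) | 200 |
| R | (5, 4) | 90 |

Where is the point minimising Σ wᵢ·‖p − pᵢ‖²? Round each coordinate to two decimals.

(4.24, 1.97)

The minimiser of Σwᵢ‖p−pᵢ‖² is the weighted centroid p* = (Σwᵢpᵢ)/(Σwᵢ).
Σwᵢ = 295.
Σwᵢxᵢ = 5·0 + 200·4 + 90·5 = 1250.
Σwᵢyᵢ = 5·4 + 200·1 + 90·4 = 580.
x* = 1250/295 = 4.24, y* = 580/295 = 1.97.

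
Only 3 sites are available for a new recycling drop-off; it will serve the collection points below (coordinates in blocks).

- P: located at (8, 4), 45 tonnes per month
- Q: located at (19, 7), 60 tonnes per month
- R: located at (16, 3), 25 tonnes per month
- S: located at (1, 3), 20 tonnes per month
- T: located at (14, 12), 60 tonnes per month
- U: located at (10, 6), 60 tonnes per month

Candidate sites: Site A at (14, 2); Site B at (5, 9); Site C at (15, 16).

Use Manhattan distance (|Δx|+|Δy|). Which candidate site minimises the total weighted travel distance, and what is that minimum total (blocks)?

Total weighted distance at each candidate:
  Site A (14, 2): total = 2395
  Site B (5, 9): total = 3145
  Site C (15, 16): total = 3725
Minimum is at Site A with total 2395 blocks.

Site A, total 2395 blocks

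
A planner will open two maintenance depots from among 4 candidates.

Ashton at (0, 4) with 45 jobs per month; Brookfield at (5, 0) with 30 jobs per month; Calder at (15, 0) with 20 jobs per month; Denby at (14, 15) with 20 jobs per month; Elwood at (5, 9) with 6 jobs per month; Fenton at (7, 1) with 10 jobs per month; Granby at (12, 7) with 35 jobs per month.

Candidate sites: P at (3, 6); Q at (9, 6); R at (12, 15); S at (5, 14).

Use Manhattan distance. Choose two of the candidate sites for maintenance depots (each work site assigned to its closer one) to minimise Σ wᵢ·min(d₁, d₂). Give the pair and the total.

{P, Q}, total 1225

Evaluate every pair (each demand assigned to the nearer of the two):
  {P, Q}: total = 1225
  {P, R}: total = 1265
  {Q, R}: total = 1327
  {Q, S}: total = 1475
  {P, S}: total = 1495
  {R, S}: total = 1955
Best pair: {P, Q} with total 1225.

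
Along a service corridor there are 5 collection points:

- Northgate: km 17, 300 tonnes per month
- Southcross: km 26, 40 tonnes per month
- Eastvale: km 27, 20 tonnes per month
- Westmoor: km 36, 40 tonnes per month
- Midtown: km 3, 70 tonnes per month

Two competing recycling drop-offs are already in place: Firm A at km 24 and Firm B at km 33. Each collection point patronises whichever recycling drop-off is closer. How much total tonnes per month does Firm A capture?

430

The indifferent point is the midpoint (24+33)/2 = 28.5; collection points left of it (closer to Firm A at 24) go to Firm A, those right go to Firm B.
  Midtown at 3 (w=70) → Firm A
  Northgate at 17 (w=300) → Firm A
  Southcross at 26 (w=40) → Firm A
  Eastvale at 27 (w=20) → Firm A
  Westmoor at 36 (w=40) → Firm B
Firm A captures 430; Firm B captures 40.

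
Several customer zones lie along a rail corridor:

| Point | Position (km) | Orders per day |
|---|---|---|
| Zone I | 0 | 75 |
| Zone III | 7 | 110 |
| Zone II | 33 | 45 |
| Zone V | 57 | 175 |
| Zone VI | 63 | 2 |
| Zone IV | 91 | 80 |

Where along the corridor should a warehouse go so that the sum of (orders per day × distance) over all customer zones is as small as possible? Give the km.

For a sum of weighted absolute distances on a line, the optimum is the weighted median (not the mean). Total weight W = 487; half-weight = 243.5.
Sort by position and accumulate weight:
  km 0 (Zone I, w=75) → cum 75
  km 7 (Zone III, w=110) → cum 185
  km 33 (Zone II, w=45) → cum 230
  km 57 (Zone V, w=175) → cum 405  ≥ 243.5 → median here
  km 63 (Zone VI, w=2) → cum 407
  km 91 (Zone IV, w=80) → cum 487
Optimal location: km 57.

x = 57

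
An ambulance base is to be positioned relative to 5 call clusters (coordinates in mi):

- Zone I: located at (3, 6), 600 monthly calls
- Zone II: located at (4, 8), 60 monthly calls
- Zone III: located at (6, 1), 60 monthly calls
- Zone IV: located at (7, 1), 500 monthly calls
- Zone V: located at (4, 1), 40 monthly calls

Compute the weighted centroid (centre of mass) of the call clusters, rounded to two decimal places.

(4.81, 3.71)

The minimiser of Σwᵢ‖p−pᵢ‖² is the weighted centroid p* = (Σwᵢpᵢ)/(Σwᵢ).
Σwᵢ = 1260.
Σwᵢxᵢ = 600·3 + 60·4 + 60·6 + 500·7 + 40·4 = 6060.
Σwᵢyᵢ = 600·6 + 60·8 + 60·1 + 500·1 + 40·1 = 4680.
x* = 6060/1260 = 4.81, y* = 4680/1260 = 3.71.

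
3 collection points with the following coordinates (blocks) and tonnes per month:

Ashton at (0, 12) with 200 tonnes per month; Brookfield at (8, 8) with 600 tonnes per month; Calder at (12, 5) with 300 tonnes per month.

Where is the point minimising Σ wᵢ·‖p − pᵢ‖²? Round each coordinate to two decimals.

The minimiser of Σwᵢ‖p−pᵢ‖² is the weighted centroid p* = (Σwᵢpᵢ)/(Σwᵢ).
Σwᵢ = 1100.
Σwᵢxᵢ = 200·0 + 600·8 + 300·12 = 8400.
Σwᵢyᵢ = 200·12 + 600·8 + 300·5 = 8700.
x* = 8400/1100 = 7.64, y* = 8700/1100 = 7.91.

(7.64, 7.91)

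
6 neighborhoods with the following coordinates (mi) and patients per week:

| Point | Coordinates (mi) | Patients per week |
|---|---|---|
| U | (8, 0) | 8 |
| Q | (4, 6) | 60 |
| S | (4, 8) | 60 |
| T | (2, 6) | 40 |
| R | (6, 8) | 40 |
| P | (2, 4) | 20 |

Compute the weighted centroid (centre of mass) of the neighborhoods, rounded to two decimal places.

The minimiser of Σwᵢ‖p−pᵢ‖² is the weighted centroid p* = (Σwᵢpᵢ)/(Σwᵢ).
Σwᵢ = 228.
Σwᵢxᵢ = 8·8 + 60·4 + 60·4 + 40·2 + 40·6 + 20·2 = 904.
Σwᵢyᵢ = 8·0 + 60·6 + 60·8 + 40·6 + 40·8 + 20·4 = 1480.
x* = 904/228 = 3.96, y* = 1480/228 = 6.49.

(3.96, 6.49)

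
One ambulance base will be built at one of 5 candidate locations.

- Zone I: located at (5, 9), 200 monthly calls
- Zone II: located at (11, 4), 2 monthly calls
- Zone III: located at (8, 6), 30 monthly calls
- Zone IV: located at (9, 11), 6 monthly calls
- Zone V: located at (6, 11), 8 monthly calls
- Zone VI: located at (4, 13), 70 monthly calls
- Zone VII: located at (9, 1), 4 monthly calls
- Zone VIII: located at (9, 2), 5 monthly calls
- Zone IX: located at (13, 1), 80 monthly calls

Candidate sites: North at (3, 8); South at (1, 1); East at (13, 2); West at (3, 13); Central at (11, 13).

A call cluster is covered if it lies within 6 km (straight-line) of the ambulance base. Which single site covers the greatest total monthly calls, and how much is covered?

North, covering 308

Coverage radius r = 6 km; a point is covered iff (Δx)²+(Δy)² ≤ 6² = 36.
  North (3, 8): covers {Zone I, Zone III, Zone V, Zone VI} → 308
  South (1, 1): covers {none} → 0
  East (13, 2): covers {Zone II, Zone VII, Zone VIII, Zone IX} → 91
  West (3, 13): covers {Zone I, Zone V, Zone VI} → 278
  Central (11, 13): covers {Zone IV, Zone V} → 14
Maximum coverage at North: 308 monthly calls.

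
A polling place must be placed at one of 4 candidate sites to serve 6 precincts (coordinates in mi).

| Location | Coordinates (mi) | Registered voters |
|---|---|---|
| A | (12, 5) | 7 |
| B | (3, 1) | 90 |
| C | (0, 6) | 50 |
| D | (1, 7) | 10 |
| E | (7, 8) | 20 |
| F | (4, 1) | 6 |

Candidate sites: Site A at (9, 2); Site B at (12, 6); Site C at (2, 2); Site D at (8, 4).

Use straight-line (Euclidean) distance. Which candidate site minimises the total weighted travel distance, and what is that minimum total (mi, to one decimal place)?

Site C, total 644.6 mi

Total weighted distance at each candidate:
  Site A (9, 2): total = 1321.0
  Site B (12, 6): total = 1808.4
  Site C (2, 2): total = 644.6
  Site D (8, 4): total = 1154.6
Minimum is at Site C with total 644.6 mi.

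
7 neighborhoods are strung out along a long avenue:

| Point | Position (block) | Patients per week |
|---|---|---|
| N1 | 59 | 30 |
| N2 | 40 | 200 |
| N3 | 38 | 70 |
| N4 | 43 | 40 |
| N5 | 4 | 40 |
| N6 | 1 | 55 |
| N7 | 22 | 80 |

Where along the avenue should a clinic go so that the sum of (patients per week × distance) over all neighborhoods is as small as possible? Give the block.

x = 40

For a sum of weighted absolute distances on a line, the optimum is the weighted median (not the mean). Total weight W = 515; half-weight = 257.5.
Sort by position and accumulate weight:
  block 1 (N6, w=55) → cum 55
  block 4 (N5, w=40) → cum 95
  block 22 (N7, w=80) → cum 175
  block 38 (N3, w=70) → cum 245
  block 40 (N2, w=200) → cum 445  ≥ 257.5 → median here
  block 43 (N4, w=40) → cum 485
  block 59 (N1, w=30) → cum 515
Optimal location: block 40.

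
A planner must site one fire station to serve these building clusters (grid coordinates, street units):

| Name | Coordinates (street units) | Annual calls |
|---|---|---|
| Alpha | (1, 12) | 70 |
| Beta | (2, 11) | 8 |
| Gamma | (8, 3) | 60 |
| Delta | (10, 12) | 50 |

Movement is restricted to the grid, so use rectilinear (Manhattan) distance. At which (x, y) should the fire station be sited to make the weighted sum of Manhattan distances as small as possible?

(8, 12)

Manhattan distance separates: Σwᵢ(|x−xᵢ|+|y−yᵢ|) = Σwᵢ|x−xᵢ| + Σwᵢ|y−yᵢ|, so x and y are optimised independently as 1-D weighted medians.
Total weight W = 188; half = 94.
x-coordinate, sorted with cumulative weight:
  x=1 (Alpha, w=70) cum 70
  x=2 (Beta, w=8) cum 78
  x=8 (Gamma, w=60) cum 138  ← median
  x=10 (Delta, w=50) cum 188
⇒ x* = 8
y-coordinate, sorted with cumulative weight:
  y=3 (Gamma, w=60) cum 60
  y=11 (Beta, w=8) cum 68
  y=12 (Alpha, w=70) cum 138  ← median
  y=12 (Delta, w=50) cum 188
⇒ y* = 12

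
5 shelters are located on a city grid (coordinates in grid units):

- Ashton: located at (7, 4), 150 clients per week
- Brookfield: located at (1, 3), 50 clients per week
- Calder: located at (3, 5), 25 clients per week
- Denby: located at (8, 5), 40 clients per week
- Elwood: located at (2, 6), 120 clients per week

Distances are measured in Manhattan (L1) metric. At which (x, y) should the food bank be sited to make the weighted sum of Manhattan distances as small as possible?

Manhattan distance separates: Σwᵢ(|x−xᵢ|+|y−yᵢ|) = Σwᵢ|x−xᵢ| + Σwᵢ|y−yᵢ|, so x and y are optimised independently as 1-D weighted medians.
Total weight W = 385; half = 192.5.
x-coordinate, sorted with cumulative weight:
  x=1 (Brookfield, w=50) cum 50
  x=2 (Elwood, w=120) cum 170
  x=3 (Calder, w=25) cum 195  ← median
  x=7 (Ashton, w=150) cum 345
  x=8 (Denby, w=40) cum 385
⇒ x* = 3
y-coordinate, sorted with cumulative weight:
  y=3 (Brookfield, w=50) cum 50
  y=4 (Ashton, w=150) cum 200  ← median
  y=5 (Calder, w=25) cum 225
  y=5 (Denby, w=40) cum 265
  y=6 (Elwood, w=120) cum 385
⇒ y* = 4

(3, 4)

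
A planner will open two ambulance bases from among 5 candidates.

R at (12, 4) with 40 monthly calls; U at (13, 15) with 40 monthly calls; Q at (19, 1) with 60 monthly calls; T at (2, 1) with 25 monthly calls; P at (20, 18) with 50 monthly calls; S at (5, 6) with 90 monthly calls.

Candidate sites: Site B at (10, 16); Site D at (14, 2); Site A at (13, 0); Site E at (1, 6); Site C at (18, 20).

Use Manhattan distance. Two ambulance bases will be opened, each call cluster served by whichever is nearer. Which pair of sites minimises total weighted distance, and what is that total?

Evaluate every pair (each demand assigned to the nearer of the two):
  {Site D, Site C}: total = 2615
  {Site D, Site E}: total = 2690
  {Site B, Site D}: total = 2775
  {Site A, Site C}: total = 2780
  {Site E, Site C}: total = 2830
  {Site B, Site A}: total = 2940
  {Site A, Site E}: total = 2980
  {Site B, Site E}: total = 3170
  {Site D, Site A}: total = 3650
  {Site B, Site C}: total = 4045
Best pair: {Site D, Site C} with total 2615.

{Site D, Site C}, total 2615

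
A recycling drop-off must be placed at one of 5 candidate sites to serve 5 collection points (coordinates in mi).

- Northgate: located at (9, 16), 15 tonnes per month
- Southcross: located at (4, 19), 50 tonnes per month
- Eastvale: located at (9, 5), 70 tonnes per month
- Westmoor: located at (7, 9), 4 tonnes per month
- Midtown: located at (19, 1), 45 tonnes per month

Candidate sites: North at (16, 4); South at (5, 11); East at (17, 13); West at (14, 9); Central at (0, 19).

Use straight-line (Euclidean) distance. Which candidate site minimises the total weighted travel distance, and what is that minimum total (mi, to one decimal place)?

West, total 1736.9 mi

Total weighted distance at each candidate:
  North (16, 4): total = 1895.9
  South (5, 11): total = 1789.5
  East (17, 13): total = 2226.5
  West (14, 9): total = 1736.9
  Central (0, 19): total = 2733.9
Minimum is at West with total 1736.9 mi.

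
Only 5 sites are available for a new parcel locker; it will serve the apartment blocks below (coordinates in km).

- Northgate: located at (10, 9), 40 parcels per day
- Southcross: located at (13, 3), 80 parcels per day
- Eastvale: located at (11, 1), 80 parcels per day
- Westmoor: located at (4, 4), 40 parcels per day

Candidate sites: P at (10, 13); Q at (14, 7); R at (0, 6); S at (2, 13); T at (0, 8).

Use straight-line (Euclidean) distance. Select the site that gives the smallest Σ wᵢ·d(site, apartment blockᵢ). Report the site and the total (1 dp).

Total weighted distance at each candidate:
  P (10, 13): total = 2391.2
  Q (14, 7): total = 1463.0
  R (0, 6): total = 2630.5
  S (2, 13): total = 3115.8
  T (0, 8): total = 2785.6
Minimum is at Q with total 1463.0 km.

Q, total 1463.0 km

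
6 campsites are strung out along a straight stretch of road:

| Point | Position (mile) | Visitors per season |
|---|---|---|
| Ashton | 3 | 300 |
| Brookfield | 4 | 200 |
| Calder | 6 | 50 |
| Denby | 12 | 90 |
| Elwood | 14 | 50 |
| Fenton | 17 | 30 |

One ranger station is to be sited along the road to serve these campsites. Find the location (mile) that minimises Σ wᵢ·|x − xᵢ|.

x = 4

For a sum of weighted absolute distances on a line, the optimum is the weighted median (not the mean). Total weight W = 720; half-weight = 360.
Sort by position and accumulate weight:
  mile 3 (Ashton, w=300) → cum 300
  mile 4 (Brookfield, w=200) → cum 500  ≥ 360 → median here
  mile 6 (Calder, w=50) → cum 550
  mile 12 (Denby, w=90) → cum 640
  mile 14 (Elwood, w=50) → cum 690
  mile 17 (Fenton, w=30) → cum 720
Optimal location: mile 4.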